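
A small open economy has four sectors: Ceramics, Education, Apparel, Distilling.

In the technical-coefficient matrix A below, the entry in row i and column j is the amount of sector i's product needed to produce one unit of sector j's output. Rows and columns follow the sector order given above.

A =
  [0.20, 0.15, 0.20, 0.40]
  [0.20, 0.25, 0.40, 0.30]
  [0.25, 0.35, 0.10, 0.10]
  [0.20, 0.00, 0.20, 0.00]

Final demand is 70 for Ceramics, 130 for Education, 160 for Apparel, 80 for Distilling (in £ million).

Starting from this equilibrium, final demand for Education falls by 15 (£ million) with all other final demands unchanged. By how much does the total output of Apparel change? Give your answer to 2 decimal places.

Δx_3 = -19.57

I − A =
  [   0.80    -0.15    -0.20    -0.40]
  [  -0.20     0.75    -0.40    -0.30]
  [  -0.25    -0.35     0.90    -0.10]
  [  -0.20     0.00    -0.20     1.00]
Compute the cofactors C_ij = (−1)^(i+j)·(3×3 minor ij) of I−A; the adjugate is their transpose:
adj(I−A) = Cᵀ =
  [ 0.49900   0.23000   0.27900   0.29650]
  [ 0.35300   0.55800   0.40400   0.34900]
  [ 0.29350   0.29250   0.50100   0.25525]
  [ 0.15850   0.10450   0.15600   0.33450]
det(I−A) = Σ_j (I−A)_1j·C_1j = (0.80)(0.49900) + (-0.15)(0.35300) + (-0.20)(0.29350) + (-0.40)(0.15850) = 0.22415
(I − A)⁻¹ = adj(I−A) / det(I−A) ≈
  [   2.2262     1.0261     1.2447     1.3228]
  [   1.5748     2.4894     1.8024     1.5570]
  [   1.3094     1.3049     2.2351     1.1387]
  [   0.7071     0.4662     0.6960     1.4923]
Δx = (I − A)⁻¹ Δd with Δd having -15 in the Education component and 0 elsewhere.
So Δx_3 = L_32 · (-15), where L_32 = adj(I−A)_32 / det(I−A) = 0.29250 / 0.22415.
Δx_3 = 0.29250 × (-15) / 0.22415 = -4.3875 / 0.22415 ≈ -19.57.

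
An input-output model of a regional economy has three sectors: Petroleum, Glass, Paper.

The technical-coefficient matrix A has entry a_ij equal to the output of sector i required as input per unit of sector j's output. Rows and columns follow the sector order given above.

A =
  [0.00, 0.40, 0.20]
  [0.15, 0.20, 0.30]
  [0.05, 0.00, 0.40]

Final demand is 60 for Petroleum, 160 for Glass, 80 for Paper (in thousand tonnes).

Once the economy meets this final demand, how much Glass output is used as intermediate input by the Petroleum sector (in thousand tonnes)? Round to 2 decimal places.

I − A =
  [   1.00    -0.40    -0.20]
  [  -0.15     0.80    -0.30]
  [  -0.05     0.00     0.60]
Cofactors of I−A, C_ij = (−1)^(i+j)·(minor ij) (rows/columns in the sector order above):
  C_11 = (0.80)(0.60) − (-0.30)(0.00) = 0.4800
  C_12 = −[(-0.15)(0.60) − (-0.30)(-0.05)] = 0.1050
  C_13 = (-0.15)(0.00) − (0.80)(-0.05) = 0.0400
  C_21 = −[(-0.40)(0.60) − (-0.20)(0.00)] = 0.2400
  C_22 = (1.00)(0.60) − (-0.20)(-0.05) = 0.5900
  C_23 = −[(1.00)(0.00) − (-0.40)(-0.05)] = 0.0200
  C_31 = (-0.40)(-0.30) − (-0.20)(0.80) = 0.2800
  C_32 = −[(1.00)(-0.30) − (-0.20)(-0.15)] = 0.3300
  C_33 = (1.00)(0.80) − (-0.40)(-0.15) = 0.7400
det(I−A) = Σ_j (I−A)_1j·C_1j = (1.00)(0.4800) + (-0.40)(0.1050) + (-0.20)(0.0400) = 0.4300
adj(I−A) = Cᵀ =
  [ 0.4800   0.2400   0.2800]
  [ 0.1050   0.5900   0.3300]
  [ 0.0400   0.0200   0.7400]
(I − A)⁻¹ = adj(I−A) / det(I−A) ≈
  [   1.1163     0.5581     0.6512]
  [   0.2442     1.3721     0.7674]
  [   0.0930     0.0465     1.7209]
First solve x = (I − A)⁻¹ d = adj(I−A)·d / det(I−A); in particular x_1 = (0.4800·60 + 0.2400·160 + 0.2800·80) / 0.4300 = 89.60 / 0.4300 ≈ 208.3721.
Intermediate flow from 2 to 1: z_21 = a_21 · x_1 = 0.15 × 89.60 / 0.4300 = 13.44 / 0.4300 ≈ 31.26.

z_21 = 31.26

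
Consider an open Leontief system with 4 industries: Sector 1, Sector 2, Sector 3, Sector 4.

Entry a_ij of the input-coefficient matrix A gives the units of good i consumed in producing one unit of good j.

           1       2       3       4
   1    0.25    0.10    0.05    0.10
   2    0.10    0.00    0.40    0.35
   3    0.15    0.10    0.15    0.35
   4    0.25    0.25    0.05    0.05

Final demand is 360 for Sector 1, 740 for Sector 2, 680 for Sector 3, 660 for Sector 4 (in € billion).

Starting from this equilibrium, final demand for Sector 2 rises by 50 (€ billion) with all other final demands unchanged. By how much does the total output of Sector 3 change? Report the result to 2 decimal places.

Δx_3 = 19.23

I − A =
  [   0.75    -0.10    -0.05    -0.10]
  [  -0.10     1.00    -0.40    -0.35]
  [  -0.15    -0.10     0.85    -0.35]
  [  -0.25    -0.25    -0.05     0.95]
Compute the cofactors C_ij = (−1)^(i+j)·(3×3 minor ij) of I−A; the adjugate is their transpose:
adj(I−A) = Cᵀ =
  [ 0.640875   0.109875   0.097875   0.144000]
  [ 0.248000   0.559000   0.297750   0.341750]
  [ 0.243875   0.161125   0.601125   0.306500]
  [ 0.246750   0.184500   0.135750   0.585000]
det(I−A) = Σ_j (I−A)_1j·C_1j = (0.75)(0.640875) + (-0.10)(0.248000) + (-0.05)(0.243875) + (-0.10)(0.246750) = 0.4189875
(I − A)⁻¹ = adj(I−A) / det(I−A) ≈
  [   1.5296     0.2622     0.2336     0.3437]
  [   0.5919     1.3342     0.7106     0.8157]
  [   0.5821     0.3846     1.4347     0.7315]
  [   0.5889     0.4403     0.3240     1.3962]
Δx = (I − A)⁻¹ Δd with Δd having +50 in the Sector 2 component and 0 elsewhere.
So Δx_3 = L_32 · (+50), where L_32 = adj(I−A)_32 / det(I−A) = 0.161125 / 0.4189875.
Δx_3 = 0.161125 × (+50) / 0.4189875 = 8.05625 / 0.4189875 ≈ 19.23.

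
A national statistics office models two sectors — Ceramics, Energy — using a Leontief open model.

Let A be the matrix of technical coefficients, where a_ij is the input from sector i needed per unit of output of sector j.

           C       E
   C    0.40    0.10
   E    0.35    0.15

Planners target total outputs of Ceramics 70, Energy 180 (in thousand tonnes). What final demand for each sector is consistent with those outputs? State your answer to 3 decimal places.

d_C = 24.000, d_E = 128.500

I − A =
  [   0.60    -0.10]
  [  -0.35     0.85]
d = (I − A) x:
  d_C = (+0.60)·70 + (-0.10)·180 = 24.000
  d_E = (-0.35)·70 + (+0.85)·180 = 128.500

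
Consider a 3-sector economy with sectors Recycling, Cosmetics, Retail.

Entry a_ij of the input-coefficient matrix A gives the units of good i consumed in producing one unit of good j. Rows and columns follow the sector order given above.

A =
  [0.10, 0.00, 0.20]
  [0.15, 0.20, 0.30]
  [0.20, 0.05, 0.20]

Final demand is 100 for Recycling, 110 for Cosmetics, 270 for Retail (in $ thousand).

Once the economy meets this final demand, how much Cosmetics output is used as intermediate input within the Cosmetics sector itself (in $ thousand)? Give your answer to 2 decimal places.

z_22 = 65.71

I − A =
  [   0.90     0.00    -0.20]
  [  -0.15     0.80    -0.30]
  [  -0.20    -0.05     0.80]
Cofactors of I−A, C_ij = (−1)^(i+j)·(minor ij) (rows/columns in the sector order above):
  C_11 = (0.80)(0.80) − (-0.30)(-0.05) = 0.6250
  C_12 = −[(-0.15)(0.80) − (-0.30)(-0.20)] = 0.1800
  C_13 = (-0.15)(-0.05) − (0.80)(-0.20) = 0.1675
  C_21 = −[(0.00)(0.80) − (-0.20)(-0.05)] = 0.0100
  C_22 = (0.90)(0.80) − (-0.20)(-0.20) = 0.6800
  C_23 = −[(0.90)(-0.05) − (0.00)(-0.20)] = 0.0450
  C_31 = (0.00)(-0.30) − (-0.20)(0.80) = 0.1600
  C_32 = −[(0.90)(-0.30) − (-0.20)(-0.15)] = 0.3000
  C_33 = (0.90)(0.80) − (0.00)(-0.15) = 0.7200
det(I−A) = Σ_j (I−A)_1j·C_1j = (0.90)(0.6250) + (0.00)(0.1800) + (-0.20)(0.1675) = 0.5290
adj(I−A) = Cᵀ =
  [ 0.6250   0.0100   0.1600]
  [ 0.1800   0.6800   0.3000]
  [ 0.1675   0.0450   0.7200]
(I − A)⁻¹ = adj(I−A) / det(I−A) ≈
  [   1.1815     0.0189     0.3025]
  [   0.3403     1.2854     0.5671]
  [   0.3166     0.0851     1.3611]
First solve x = (I − A)⁻¹ d = adj(I−A)·d / det(I−A); in particular x_2 = (0.1800·100 + 0.6800·110 + 0.3000·270) / 0.5290 = 173.80 / 0.5290 ≈ 328.5444.
Intermediate flow from 2 to 2: z_22 = a_22 · x_2 = 0.20 × 173.80 / 0.5290 = 34.76 / 0.5290 ≈ 65.71.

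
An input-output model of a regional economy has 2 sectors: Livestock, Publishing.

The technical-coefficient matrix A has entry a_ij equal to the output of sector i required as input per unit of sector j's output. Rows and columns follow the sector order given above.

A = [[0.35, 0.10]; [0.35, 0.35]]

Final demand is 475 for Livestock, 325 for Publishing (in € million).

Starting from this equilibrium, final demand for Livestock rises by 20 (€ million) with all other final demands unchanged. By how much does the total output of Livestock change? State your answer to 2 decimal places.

I − A =
  [   0.65    -0.10]
  [  -0.35     0.65]
det(I−A) = (0.65)(0.65) − (-0.10)(-0.35) = 0.3875
adj(I−A) = [[0.65, 0.10], [0.35, 0.65]]
(I − A)⁻¹ = adj(I−A) / det(I−A) ≈
  [   1.6774     0.2581]
  [   0.9032     1.6774]
Δx = (I − A)⁻¹ Δd with Δd having +20 in the Livestock component and 0 elsewhere.
So Δx_1 = L_11 · (+20), where L_11 = adj(I−A)_11 / det(I−A) = 0.65 / 0.3875.
Δx_1 = 0.65 × (+20) / 0.3875 = 13.00 / 0.3875 ≈ 33.55.

Δx_1 = 33.55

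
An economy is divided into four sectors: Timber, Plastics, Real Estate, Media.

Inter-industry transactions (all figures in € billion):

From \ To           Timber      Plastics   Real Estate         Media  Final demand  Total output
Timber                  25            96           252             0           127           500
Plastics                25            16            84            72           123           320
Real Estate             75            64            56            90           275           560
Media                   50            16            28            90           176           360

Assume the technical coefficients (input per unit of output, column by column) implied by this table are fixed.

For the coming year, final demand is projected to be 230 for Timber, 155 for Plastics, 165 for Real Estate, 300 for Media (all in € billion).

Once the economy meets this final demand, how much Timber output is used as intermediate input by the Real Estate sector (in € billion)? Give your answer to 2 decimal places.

Technical coefficients a_ij = z_ij / X_j:
  a_11 = 25/500 = 0.05, a_21 = 25/500 = 0.05, a_31 = 75/500 = 0.15, a_41 = 50/500 = 0.10
  a_12 = 96/320 = 0.30, a_22 = 16/320 = 0.05, a_32 = 64/320 = 0.20, a_42 = 16/320 = 0.05
  a_13 = 252/560 = 0.45, a_23 = 84/560 = 0.15, a_33 = 56/560 = 0.10, a_43 = 28/560 = 0.05
  a_14 = 0/360 = 0.00, a_24 = 72/360 = 0.20, a_34 = 90/360 = 0.25, a_44 = 90/360 = 0.25
I − A =
  [   0.95    -0.30    -0.45     0.00]
  [  -0.05     0.95    -0.15    -0.20]
  [  -0.15    -0.20     0.90    -0.25]
  [  -0.10    -0.05    -0.05     0.75]
Compute the cofactors C_ij = (−1)^(i+j)·(3×3 minor ij) of I−A; the adjugate is their transpose:
adj(I−A) = Cᵀ =
  [ 0.594000   0.271875   0.352875   0.190125]
  [ 0.073250   0.567500   0.142250   0.198750]
  [ 0.141250   0.195625   0.650125   0.268875]
  [ 0.093500   0.087125   0.099875   0.694875]
det(I−A) = Σ_j (I−A)_1j·C_1j = (0.95)(0.594000) + (-0.30)(0.073250) + (-0.45)(0.141250) + (0.00)(0.093500) = 0.4787625
(I − A)⁻¹ = adj(I−A) / det(I−A) ≈
  [   1.2407     0.5679     0.7371     0.3971]
  [   0.1530     1.1853     0.2971     0.4151]
  [   0.2950     0.4086     1.3579     0.5616]
  [   0.1953     0.1820     0.2086     1.4514]
First solve x = (I − A)⁻¹ d = adj(I−A)·d / det(I−A); in particular x_3 = (0.141250·230 + 0.195625·155 + 0.650125·165 + 0.268875·300) / 0.4787625 = 250.7425 / 0.4787625 ≈ 523.7305.
Intermediate flow from 1 to 3: z_13 = a_13 · x_3 = 0.45 × 250.7425 / 0.4787625 = 112.834125 / 0.4787625 ≈ 235.68.

z_13 = 235.68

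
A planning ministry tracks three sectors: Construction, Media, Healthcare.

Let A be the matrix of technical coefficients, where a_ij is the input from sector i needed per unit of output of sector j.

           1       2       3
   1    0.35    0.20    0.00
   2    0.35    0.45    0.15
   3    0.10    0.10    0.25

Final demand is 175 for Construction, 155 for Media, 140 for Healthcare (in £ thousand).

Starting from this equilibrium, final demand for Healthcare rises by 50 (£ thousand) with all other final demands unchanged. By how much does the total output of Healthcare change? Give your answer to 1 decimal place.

Δx_3 = 70.9

I − A =
  [   0.65    -0.20     0.00]
  [  -0.35     0.55    -0.15]
  [  -0.10    -0.10     0.75]
Cofactors of I−A, C_ij = (−1)^(i+j)·(minor ij) (rows/columns in the sector order above):
  C_11 = (0.55)(0.75) − (-0.15)(-0.10) = 0.3975
  C_12 = −[(-0.35)(0.75) − (-0.15)(-0.10)] = 0.2775
  C_13 = (-0.35)(-0.10) − (0.55)(-0.10) = 0.0900
  C_21 = −[(-0.20)(0.75) − (0.00)(-0.10)] = 0.1500
  C_22 = (0.65)(0.75) − (0.00)(-0.10) = 0.4875
  C_23 = −[(0.65)(-0.10) − (-0.20)(-0.10)] = 0.0850
  C_31 = (-0.20)(-0.15) − (0.00)(0.55) = 0.0300
  C_32 = −[(0.65)(-0.15) − (0.00)(-0.35)] = 0.0975
  C_33 = (0.65)(0.55) − (-0.20)(-0.35) = 0.2875
det(I−A) = Σ_j (I−A)_1j·C_1j = (0.65)(0.3975) + (-0.20)(0.2775) + (0.00)(0.0900) = 0.202875
adj(I−A) = Cᵀ =
  [ 0.3975   0.1500   0.0300]
  [ 0.2775   0.4875   0.0975]
  [ 0.0900   0.0850   0.2875]
(I − A)⁻¹ = adj(I−A) / det(I−A) ≈
  [   1.9593     0.7394     0.1479]
  [   1.3678     2.4030     0.4806]
  [   0.4436     0.4190     1.4171]
Δx = (I − A)⁻¹ Δd with Δd having +50 in the Healthcare component and 0 elsewhere.
So Δx_3 = L_33 · (+50), where L_33 = adj(I−A)_33 / det(I−A) = 0.2875 / 0.202875.
Δx_3 = 0.2875 × (+50) / 0.202875 = 14.375 / 0.202875 ≈ 70.9.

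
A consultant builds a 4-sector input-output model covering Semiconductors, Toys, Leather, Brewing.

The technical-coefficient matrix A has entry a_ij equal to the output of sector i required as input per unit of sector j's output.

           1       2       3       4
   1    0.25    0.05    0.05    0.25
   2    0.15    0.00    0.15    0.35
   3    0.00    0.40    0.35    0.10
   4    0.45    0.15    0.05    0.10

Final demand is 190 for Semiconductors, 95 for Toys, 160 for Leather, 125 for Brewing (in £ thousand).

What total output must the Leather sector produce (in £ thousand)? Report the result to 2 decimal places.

I − A =
  [   0.75    -0.05    -0.05    -0.25]
  [  -0.15     1.00    -0.15    -0.35]
  [   0.00    -0.40     0.65    -0.10]
  [  -0.45    -0.15    -0.05     0.90]
Compute the cofactors C_ij = (−1)^(i+j)·(3×3 minor ij) of I−A; the adjugate is their transpose:
adj(I−A) = Cᵀ =
  [ 0.482625   0.077125   0.068125   0.171625]
  [ 0.196125   0.359625   0.114000   0.207000]
  [ 0.164250   0.238500   0.502875   0.194250]
  [ 0.283125   0.111750   0.081000   0.434625]
det(I−A) = Σ_j (I−A)_1j·C_1j = (0.75)(0.482625) + (-0.05)(0.196125) + (-0.05)(0.164250) + (-0.25)(0.283125) = 0.27316875
(I − A)⁻¹ = adj(I−A) / det(I−A) ≈
  [   1.7668     0.2823     0.2494     0.6283]
  [   0.7180     1.3165     0.4173     0.7578]
  [   0.6013     0.8731     1.8409     0.7111]
  [   1.0364     0.4091     0.2965     1.5910]
x = (I − A)⁻¹ d = adj(I−A)·d / det(I−A), with det(I−A) = 0.27316875:
  x_1 = (0.482625·190 + 0.077125·95 + 0.068125·160 + 0.171625·125) / 0.27316875 = 131.37875 / 0.27316875 ≈ 480.94
  x_2 = (0.196125·190 + 0.359625·95 + 0.114000·160 + 0.207000·125) / 0.27316875 = 115.543125 / 0.27316875 ≈ 422.97
  x_3 = (0.164250·190 + 0.238500·95 + 0.502875·160 + 0.194250·125) / 0.27316875 = 158.60625 / 0.27316875 ≈ 580.62
  x_4 = (0.283125·190 + 0.111750·95 + 0.081000·160 + 0.434625·125) / 0.27316875 = 131.698125 / 0.27316875 ≈ 482.11

x_3 = 580.62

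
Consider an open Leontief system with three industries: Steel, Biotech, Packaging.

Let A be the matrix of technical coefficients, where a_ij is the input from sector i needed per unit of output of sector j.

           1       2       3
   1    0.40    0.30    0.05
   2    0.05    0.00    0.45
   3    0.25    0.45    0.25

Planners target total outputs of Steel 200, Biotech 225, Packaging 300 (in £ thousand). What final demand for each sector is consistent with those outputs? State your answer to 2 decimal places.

I − A =
  [   0.60    -0.30    -0.05]
  [  -0.05     1.00    -0.45]
  [  -0.25    -0.45     0.75]
d = (I − A) x:
  d_1 = (+0.60)·200 + (-0.30)·225 + (-0.05)·300 = 37.50
  d_2 = (-0.05)·200 + (+1.00)·225 + (-0.45)·300 = 80.00
  d_3 = (-0.25)·200 + (-0.45)·225 + (+0.75)·300 = 73.75

d_1 = 37.50, d_2 = 80.00, d_3 = 73.75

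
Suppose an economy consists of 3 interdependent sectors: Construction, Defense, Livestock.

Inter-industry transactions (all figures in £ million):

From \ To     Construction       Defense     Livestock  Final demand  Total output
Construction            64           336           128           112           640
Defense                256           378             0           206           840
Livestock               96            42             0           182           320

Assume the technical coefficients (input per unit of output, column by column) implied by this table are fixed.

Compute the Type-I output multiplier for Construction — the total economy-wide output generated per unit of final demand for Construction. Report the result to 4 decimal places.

m_C = 3.5799

Technical coefficients a_ij = z_ij / X_j:
  a_CC = 64/640 = 0.10, a_DC = 256/640 = 0.40, a_LC = 96/640 = 0.15
  a_CD = 336/840 = 0.40, a_DD = 378/840 = 0.45, a_LD = 42/840 = 0.05
  a_CL = 128/320 = 0.40, a_DL = 0/320 = 0.00, a_LL = 0/320 = 0.00
I − A =
  [   0.90    -0.40    -0.40]
  [  -0.40     0.55     0.00]
  [  -0.15    -0.05     1.00]
Cofactors of I−A, C_ij = (−1)^(i+j)·(minor ij) (rows/columns in the sector order above):
  C_11 = (0.55)(1.00) − (0.00)(-0.05) = 0.5500
  C_12 = −[(-0.40)(1.00) − (0.00)(-0.15)] = 0.4000
  C_13 = (-0.40)(-0.05) − (0.55)(-0.15) = 0.1025
  C_21 = −[(-0.40)(1.00) − (-0.40)(-0.05)] = 0.4200
  C_22 = (0.90)(1.00) − (-0.40)(-0.15) = 0.8400
  C_23 = −[(0.90)(-0.05) − (-0.40)(-0.15)] = 0.1050
  C_31 = (-0.40)(0.00) − (-0.40)(0.55) = 0.2200
  C_32 = −[(0.90)(0.00) − (-0.40)(-0.40)] = 0.1600
  C_33 = (0.90)(0.55) − (-0.40)(-0.40) = 0.3350
det(I−A) = Σ_j (I−A)_1j·C_1j = (0.90)(0.5500) + (-0.40)(0.4000) + (-0.40)(0.1025) = 0.2940
adj(I−A) = Cᵀ =
  [ 0.5500   0.4200   0.2200]
  [ 0.4000   0.8400   0.1600]
  [ 0.1025   0.1050   0.3350]
(I − A)⁻¹ = adj(I−A) / det(I−A) ≈
  [   1.87075     1.42857     0.74830]
  [   1.36054     2.85714     0.54422]
  [   0.34864     0.35714     1.13946]
The output multiplier for sector j is the column-j sum of the Leontief inverse (I − A)⁻¹ = adj(I−A) / det(I−A).
Column C of adj(I−A): (0.5500, 0.4000, 0.1025); det(I−A) = 0.2940.
m_C = (0.5500 + 0.4000 + 0.1025) / 0.2940 = 1.0525 / 0.2940 ≈ 3.5799.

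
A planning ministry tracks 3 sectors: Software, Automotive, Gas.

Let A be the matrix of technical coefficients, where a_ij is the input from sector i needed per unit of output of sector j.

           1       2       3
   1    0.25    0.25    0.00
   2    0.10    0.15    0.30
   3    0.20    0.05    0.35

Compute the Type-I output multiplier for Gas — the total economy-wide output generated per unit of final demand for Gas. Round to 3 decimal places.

I − A =
  [   0.75    -0.25     0.00]
  [  -0.10     0.85    -0.30]
  [  -0.20    -0.05     0.65]
Cofactors of I−A, C_ij = (−1)^(i+j)·(minor ij) (rows/columns in the sector order above):
  C_11 = (0.85)(0.65) − (-0.30)(-0.05) = 0.5375
  C_12 = −[(-0.10)(0.65) − (-0.30)(-0.20)] = 0.1250
  C_13 = (-0.10)(-0.05) − (0.85)(-0.20) = 0.1750
  C_21 = −[(-0.25)(0.65) − (0.00)(-0.05)] = 0.1625
  C_22 = (0.75)(0.65) − (0.00)(-0.20) = 0.4875
  C_23 = −[(0.75)(-0.05) − (-0.25)(-0.20)] = 0.0875
  C_31 = (-0.25)(-0.30) − (0.00)(0.85) = 0.0750
  C_32 = −[(0.75)(-0.30) − (0.00)(-0.10)] = 0.2250
  C_33 = (0.75)(0.85) − (-0.25)(-0.10) = 0.6125
det(I−A) = Σ_j (I−A)_1j·C_1j = (0.75)(0.5375) + (-0.25)(0.1250) + (0.00)(0.1750) = 0.371875
adj(I−A) = Cᵀ =
  [ 0.5375   0.1625   0.0750]
  [ 0.1250   0.4875   0.2250]
  [ 0.1750   0.0875   0.6125]
(I − A)⁻¹ = adj(I−A) / det(I−A) ≈
  [   1.4454     0.4370     0.2017]
  [   0.3361     1.3109     0.6050]
  [   0.4706     0.2353     1.6471]
The output multiplier for sector j is the column-j sum of the Leontief inverse (I − A)⁻¹ = adj(I−A) / det(I−A).
Column 3 of adj(I−A): (0.0750, 0.2250, 0.6125); det(I−A) = 0.371875.
m_3 = (0.0750 + 0.2250 + 0.6125) / 0.371875 = 0.9125 / 0.371875 ≈ 2.454.

m_3 = 2.454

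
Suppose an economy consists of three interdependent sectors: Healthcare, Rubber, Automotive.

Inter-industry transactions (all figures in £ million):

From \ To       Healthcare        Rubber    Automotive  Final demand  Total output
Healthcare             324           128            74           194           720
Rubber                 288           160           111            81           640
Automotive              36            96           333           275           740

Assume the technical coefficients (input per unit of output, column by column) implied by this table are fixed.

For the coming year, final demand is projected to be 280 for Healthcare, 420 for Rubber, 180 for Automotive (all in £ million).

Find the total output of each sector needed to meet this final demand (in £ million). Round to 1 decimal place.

x_H = 1134.1, x_R = 1323.1, x_A = 791.2

Technical coefficients a_ij = z_ij / X_j:
  a_HH = 324/720 = 0.45, a_RH = 288/720 = 0.40, a_AH = 36/720 = 0.05
  a_HR = 128/640 = 0.20, a_RR = 160/640 = 0.25, a_AR = 96/640 = 0.15
  a_HA = 74/740 = 0.10, a_RA = 111/740 = 0.15, a_AA = 333/740 = 0.45
I − A =
  [   0.55    -0.20    -0.10]
  [  -0.40     0.75    -0.15]
  [  -0.05    -0.15     0.55]
Cofactors of I−A, C_ij = (−1)^(i+j)·(minor ij) (rows/columns in the sector order above):
  C_11 = (0.75)(0.55) − (-0.15)(-0.15) = 0.3900
  C_12 = −[(-0.40)(0.55) − (-0.15)(-0.05)] = 0.2275
  C_13 = (-0.40)(-0.15) − (0.75)(-0.05) = 0.0975
  C_21 = −[(-0.20)(0.55) − (-0.10)(-0.15)] = 0.1250
  C_22 = (0.55)(0.55) − (-0.10)(-0.05) = 0.2975
  C_23 = −[(0.55)(-0.15) − (-0.20)(-0.05)] = 0.0925
  C_31 = (-0.20)(-0.15) − (-0.10)(0.75) = 0.1050
  C_32 = −[(0.55)(-0.15) − (-0.10)(-0.40)] = 0.1225
  C_33 = (0.55)(0.75) − (-0.20)(-0.40) = 0.3325
det(I−A) = Σ_j (I−A)_1j·C_1j = (0.55)(0.3900) + (-0.20)(0.2275) + (-0.10)(0.0975) = 0.15925
adj(I−A) = Cᵀ =
  [ 0.3900   0.1250   0.1050]
  [ 0.2275   0.2975   0.1225]
  [ 0.0975   0.0925   0.3325]
(I − A)⁻¹ = adj(I−A) / det(I−A) ≈
  [   2.4490     0.7849     0.6593]
  [   1.4286     1.8681     0.7692]
  [   0.6122     0.5808     2.0879]
x = (I − A)⁻¹ d = adj(I−A)·d / det(I−A), with det(I−A) = 0.15925:
  x_H = (0.3900·280 + 0.1250·420 + 0.1050·180) / 0.15925 = 180.60 / 0.15925 ≈ 1134.1
  x_R = (0.2275·280 + 0.2975·420 + 0.1225·180) / 0.15925 = 210.70 / 0.15925 ≈ 1323.1
  x_A = (0.0975·280 + 0.0925·420 + 0.3325·180) / 0.15925 = 126.00 / 0.15925 ≈ 791.2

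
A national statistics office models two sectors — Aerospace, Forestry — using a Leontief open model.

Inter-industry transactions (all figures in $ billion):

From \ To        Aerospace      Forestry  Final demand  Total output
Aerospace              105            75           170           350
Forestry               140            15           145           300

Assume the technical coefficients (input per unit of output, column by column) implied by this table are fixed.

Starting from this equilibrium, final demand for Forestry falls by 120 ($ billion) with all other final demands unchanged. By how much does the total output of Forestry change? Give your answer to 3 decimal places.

Technical coefficients a_ij = z_ij / X_j:
  a_11 = 105/350 = 0.30, a_21 = 140/350 = 0.40
  a_12 = 75/300 = 0.25, a_22 = 15/300 = 0.05
I − A =
  [   0.70    -0.25]
  [  -0.40     0.95]
det(I−A) = (0.70)(0.95) − (-0.25)(-0.40) = 0.5650
adj(I−A) = [[0.95, 0.25], [0.40, 0.70]]
(I − A)⁻¹ = adj(I−A) / det(I−A) ≈
  [   1.6814     0.4425]
  [   0.7080     1.2389]
Δx = (I − A)⁻¹ Δd with Δd having -120 in the Forestry component and 0 elsewhere.
So Δx_2 = L_22 · (-120), where L_22 = adj(I−A)_22 / det(I−A) = 0.70 / 0.5650.
Δx_2 = 0.70 × (-120) / 0.5650 = -84.00 / 0.5650 ≈ -148.673.

Δx_2 = -148.673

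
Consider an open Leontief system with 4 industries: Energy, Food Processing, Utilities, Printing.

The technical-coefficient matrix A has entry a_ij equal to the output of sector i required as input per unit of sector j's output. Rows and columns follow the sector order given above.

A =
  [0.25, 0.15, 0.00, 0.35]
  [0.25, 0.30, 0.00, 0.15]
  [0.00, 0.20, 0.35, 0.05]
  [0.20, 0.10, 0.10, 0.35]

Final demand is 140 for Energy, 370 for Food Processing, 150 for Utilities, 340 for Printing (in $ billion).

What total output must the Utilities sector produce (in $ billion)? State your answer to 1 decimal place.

I − A =
  [   0.75    -0.15     0.00    -0.35]
  [  -0.25     0.70     0.00    -0.15]
  [   0.00    -0.20     0.65    -0.05]
  [  -0.20    -0.10    -0.10     0.65]
Compute the cofactors C_ij = (−1)^(i+j)·(3×3 minor ij) of I−A; the adjugate is their transpose:
adj(I−A) = Cᵀ =
  [ 0.279500   0.092375   0.026750   0.173875]
  [ 0.123875   0.267625   0.020000   0.130000]
  [ 0.046750   0.088750   0.243375   0.064375]
  [ 0.112250   0.083250   0.048750   0.316875]
det(I−A) = Σ_j (I−A)_1j·C_1j = (0.75)(0.279500) + (-0.15)(0.123875) + (0.00)(0.046750) + (-0.35)(0.112250) = 0.15175625
(I − A)⁻¹ = adj(I−A) / det(I−A) ≈
  [   1.8418     0.6087     0.1763     1.1458]
  [   0.8163     1.7635     0.1318     0.8566]
  [   0.3081     0.5848     1.6037     0.4242]
  [   0.7397     0.5486     0.3212     2.0881]
x = (I − A)⁻¹ d = adj(I−A)·d / det(I−A), with det(I−A) = 0.15175625:
  x_1 = (0.279500·140 + 0.092375·370 + 0.026750·150 + 0.173875·340) / 0.15175625 = 136.43875 / 0.15175625 ≈ 899.1
  x_2 = (0.123875·140 + 0.267625·370 + 0.020000·150 + 0.130000·340) / 0.15175625 = 163.56375 / 0.15175625 ≈ 1077.8
  x_3 = (0.046750·140 + 0.088750·370 + 0.243375·150 + 0.064375·340) / 0.15175625 = 97.77625 / 0.15175625 ≈ 644.3
  x_4 = (0.112250·140 + 0.083250·370 + 0.048750·150 + 0.316875·340) / 0.15175625 = 161.5675 / 0.15175625 ≈ 1064.7

x_3 = 644.3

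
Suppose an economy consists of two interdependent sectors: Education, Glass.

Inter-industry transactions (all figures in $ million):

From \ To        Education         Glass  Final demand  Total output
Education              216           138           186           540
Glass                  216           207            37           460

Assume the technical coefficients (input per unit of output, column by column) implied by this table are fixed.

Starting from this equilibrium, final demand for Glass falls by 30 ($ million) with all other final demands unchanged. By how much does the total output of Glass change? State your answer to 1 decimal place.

Technical coefficients a_ij = z_ij / X_j:
  a_11 = 216/540 = 0.40, a_21 = 216/540 = 0.40
  a_12 = 138/460 = 0.30, a_22 = 207/460 = 0.45
I − A =
  [   0.60    -0.30]
  [  -0.40     0.55]
det(I−A) = (0.60)(0.55) − (-0.30)(-0.40) = 0.2100
adj(I−A) = [[0.55, 0.30], [0.40, 0.60]]
(I − A)⁻¹ = adj(I−A) / det(I−A) ≈
  [   2.6190     1.4286]
  [   1.9048     2.8571]
Δx = (I − A)⁻¹ Δd with Δd having -30 in the Glass component and 0 elsewhere.
So Δx_2 = L_22 · (-30), where L_22 = adj(I−A)_22 / det(I−A) = 0.60 / 0.2100.
Δx_2 = 0.60 × (-30) / 0.2100 = -18.00 / 0.2100 ≈ -85.7.

Δx_2 = -85.7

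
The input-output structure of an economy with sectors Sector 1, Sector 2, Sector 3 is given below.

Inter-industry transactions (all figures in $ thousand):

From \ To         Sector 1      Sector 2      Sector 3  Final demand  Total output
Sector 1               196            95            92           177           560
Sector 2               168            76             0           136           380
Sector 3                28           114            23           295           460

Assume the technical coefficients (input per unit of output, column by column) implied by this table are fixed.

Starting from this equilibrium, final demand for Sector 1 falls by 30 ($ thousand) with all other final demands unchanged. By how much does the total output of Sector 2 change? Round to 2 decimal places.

Technical coefficients a_ij = z_ij / X_j:
  a_11 = 196/560 = 0.35, a_21 = 168/560 = 0.30, a_31 = 28/560 = 0.05
  a_12 = 95/380 = 0.25, a_22 = 76/380 = 0.20, a_32 = 114/380 = 0.30
  a_13 = 92/460 = 0.20, a_23 = 0/460 = 0.00, a_33 = 23/460 = 0.05
I − A =
  [   0.65    -0.25    -0.20]
  [  -0.30     0.80     0.00]
  [  -0.05    -0.30     0.95]
Cofactors of I−A, C_ij = (−1)^(i+j)·(minor ij) (rows/columns in the sector order above):
  C_11 = (0.80)(0.95) − (0.00)(-0.30) = 0.7600
  C_12 = −[(-0.30)(0.95) − (0.00)(-0.05)] = 0.2850
  C_13 = (-0.30)(-0.30) − (0.80)(-0.05) = 0.1300
  C_21 = −[(-0.25)(0.95) − (-0.20)(-0.30)] = 0.2975
  C_22 = (0.65)(0.95) − (-0.20)(-0.05) = 0.6075
  C_23 = −[(0.65)(-0.30) − (-0.25)(-0.05)] = 0.2075
  C_31 = (-0.25)(0.00) − (-0.20)(0.80) = 0.1600
  C_32 = −[(0.65)(0.00) − (-0.20)(-0.30)] = 0.0600
  C_33 = (0.65)(0.80) − (-0.25)(-0.30) = 0.4450
det(I−A) = Σ_j (I−A)_1j·C_1j = (0.65)(0.7600) + (-0.25)(0.2850) + (-0.20)(0.1300) = 0.39675
adj(I−A) = Cᵀ =
  [ 0.7600   0.2975   0.1600]
  [ 0.2850   0.6075   0.0600]
  [ 0.1300   0.2075   0.4450]
(I − A)⁻¹ = adj(I−A) / det(I−A) ≈
  [   1.9156     0.7498     0.4033]
  [   0.7183     1.5312     0.1512]
  [   0.3277     0.5230     1.1216]
Δx = (I − A)⁻¹ Δd with Δd having -30 in the Sector 1 component and 0 elsewhere.
So Δx_2 = L_21 · (-30), where L_21 = adj(I−A)_21 / det(I−A) = 0.2850 / 0.39675.
Δx_2 = 0.2850 × (-30) / 0.39675 = -8.55 / 0.39675 ≈ -21.55.

Δx_2 = -21.55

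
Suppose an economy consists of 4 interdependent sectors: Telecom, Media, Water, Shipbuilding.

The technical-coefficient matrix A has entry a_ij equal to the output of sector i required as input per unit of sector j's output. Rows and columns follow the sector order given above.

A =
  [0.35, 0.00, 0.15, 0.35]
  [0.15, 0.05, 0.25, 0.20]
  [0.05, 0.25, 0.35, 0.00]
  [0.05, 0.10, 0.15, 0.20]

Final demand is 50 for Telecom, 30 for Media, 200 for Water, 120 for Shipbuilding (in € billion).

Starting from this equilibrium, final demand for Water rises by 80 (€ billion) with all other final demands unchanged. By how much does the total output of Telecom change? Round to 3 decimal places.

Δx_T = 54.978

I − A =
  [   0.65     0.00    -0.15    -0.35]
  [  -0.15     0.95    -0.25    -0.20]
  [  -0.05    -0.25     0.65     0.00]
  [  -0.05    -0.10    -0.15     0.80]
Compute the cofactors C_ij = (−1)^(i+j)·(3×3 minor ij) of I−A; the adjugate is their transpose:
adj(I−A) = Cᵀ =
  [ 0.423500   0.065875   0.169625   0.201750]
  [ 0.096000   0.318000   0.172500   0.121500]
  [ 0.069500   0.127375   0.459125   0.062250]
  [ 0.051500   0.067750   0.118250   0.348000]
det(I−A) = Σ_j (I−A)_1j·C_1j = (0.65)(0.423500) + (0.00)(0.096000) + (-0.15)(0.069500) + (-0.35)(0.051500) = 0.246825
(I − A)⁻¹ = adj(I−A) / det(I−A) ≈
  [   1.7158     0.2669     0.6872     0.8174]
  [   0.3889     1.2884     0.6989     0.4923]
  [   0.2816     0.5161     1.8601     0.2522]
  [   0.2086     0.2745     0.4791     1.4099]
Δx = (I − A)⁻¹ Δd with Δd having +80 in the Water component and 0 elsewhere.
So Δx_T = L_TW · (+80), where L_TW = adj(I−A)_TW / det(I−A) = 0.169625 / 0.246825.
Δx_T = 0.169625 × (+80) / 0.246825 = 13.57 / 0.246825 ≈ 54.978.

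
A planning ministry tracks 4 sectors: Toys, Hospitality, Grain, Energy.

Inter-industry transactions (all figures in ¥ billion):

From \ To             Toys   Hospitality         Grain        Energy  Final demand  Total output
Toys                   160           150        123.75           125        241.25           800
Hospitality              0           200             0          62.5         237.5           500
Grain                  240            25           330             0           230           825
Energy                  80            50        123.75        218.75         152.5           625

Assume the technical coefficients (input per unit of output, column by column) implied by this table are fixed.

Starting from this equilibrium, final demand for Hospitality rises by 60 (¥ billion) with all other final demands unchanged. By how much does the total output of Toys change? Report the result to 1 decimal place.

Technical coefficients a_ij = z_ij / X_j:
  a_TT = 160/800 = 0.20, a_HT = 0/800 = 0.00, a_GT = 240/800 = 0.30, a_ET = 80/800 = 0.10
  a_TH = 150/500 = 0.30, a_HH = 200/500 = 0.40, a_GH = 25/500 = 0.05, a_EH = 50/500 = 0.10
  a_TG = 123.75/825 = 0.15, a_HG = 0/825 = 0.00, a_GG = 330/825 = 0.40, a_EG = 123.75/825 = 0.15
  a_TE = 125/625 = 0.20, a_HE = 62.5/625 = 0.10, a_GE = 0/625 = 0.00, a_EE = 218.75/625 = 0.35
I − A =
  [   0.80    -0.30    -0.15    -0.20]
  [   0.00     0.60     0.00    -0.10]
  [  -0.30    -0.05     0.60     0.00]
  [  -0.10    -0.10    -0.15     0.65]
Compute the cofactors C_ij = (−1)^(i+j)·(3×3 minor ij) of I−A; the adjugate is their transpose:
adj(I−A) = Cᵀ =
  [ 0.227250   0.135375   0.079500   0.090750]
  [ 0.010500   0.261750   0.013500   0.043500]
  [ 0.114500   0.089500   0.289000   0.049000]
  [ 0.063000   0.081750   0.081000   0.261000]
det(I−A) = Σ_j (I−A)_1j·C_1j = (0.80)(0.227250) + (-0.30)(0.010500) + (-0.15)(0.114500) + (-0.20)(0.063000) = 0.148875
(I − A)⁻¹ = adj(I−A) / det(I−A) ≈
  [   1.5264     0.9093     0.5340     0.6096]
  [   0.0705     1.7582     0.0907     0.2922]
  [   0.7691     0.6012     1.9412     0.3291]
  [   0.4232     0.5491     0.5441     1.7531]
Δx = (I − A)⁻¹ Δd with Δd having +60 in the Hospitality component and 0 elsewhere.
So Δx_T = L_TH · (+60), where L_TH = adj(I−A)_TH / det(I−A) = 0.135375 / 0.148875.
Δx_T = 0.135375 × (+60) / 0.148875 = 8.1225 / 0.148875 ≈ 54.6.

Δx_T = 54.6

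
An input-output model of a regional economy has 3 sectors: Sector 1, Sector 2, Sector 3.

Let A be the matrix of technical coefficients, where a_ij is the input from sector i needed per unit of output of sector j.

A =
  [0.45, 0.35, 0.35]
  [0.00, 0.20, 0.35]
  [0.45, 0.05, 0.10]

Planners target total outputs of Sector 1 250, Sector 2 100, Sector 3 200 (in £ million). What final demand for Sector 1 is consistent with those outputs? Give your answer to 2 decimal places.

d_1 = 32.50

I − A =
  [   0.55    -0.35    -0.35]
  [   0.00     0.80    -0.35]
  [  -0.45    -0.05     0.90]
d = (I − A) x:
  d_1 = (+0.55)·250 + (-0.35)·100 + (-0.35)·200 = 32.50
  d_2 = (+0.00)·250 + (+0.80)·100 + (-0.35)·200 = 10.00
  d_3 = (-0.45)·250 + (-0.05)·100 + (+0.90)·200 = 62.50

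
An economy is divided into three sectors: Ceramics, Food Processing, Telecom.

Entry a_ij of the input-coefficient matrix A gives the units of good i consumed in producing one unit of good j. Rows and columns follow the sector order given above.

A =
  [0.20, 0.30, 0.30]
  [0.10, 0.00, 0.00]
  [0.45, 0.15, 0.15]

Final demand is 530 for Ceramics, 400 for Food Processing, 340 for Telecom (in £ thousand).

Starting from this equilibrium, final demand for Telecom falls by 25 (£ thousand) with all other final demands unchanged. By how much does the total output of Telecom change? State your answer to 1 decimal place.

Δx_T = -37.4

I − A =
  [   0.80    -0.30    -0.30]
  [  -0.10     1.00     0.00]
  [  -0.45    -0.15     0.85]
Cofactors of I−A, C_ij = (−1)^(i+j)·(minor ij) (rows/columns in the sector order above):
  C_11 = (1.00)(0.85) − (0.00)(-0.15) = 0.8500
  C_12 = −[(-0.10)(0.85) − (0.00)(-0.45)] = 0.0850
  C_13 = (-0.10)(-0.15) − (1.00)(-0.45) = 0.4650
  C_21 = −[(-0.30)(0.85) − (-0.30)(-0.15)] = 0.3000
  C_22 = (0.80)(0.85) − (-0.30)(-0.45) = 0.5450
  C_23 = −[(0.80)(-0.15) − (-0.30)(-0.45)] = 0.2550
  C_31 = (-0.30)(0.00) − (-0.30)(1.00) = 0.3000
  C_32 = −[(0.80)(0.00) − (-0.30)(-0.10)] = 0.0300
  C_33 = (0.80)(1.00) − (-0.30)(-0.10) = 0.7700
det(I−A) = Σ_j (I−A)_1j·C_1j = (0.80)(0.8500) + (-0.30)(0.0850) + (-0.30)(0.4650) = 0.5150
adj(I−A) = Cᵀ =
  [ 0.8500   0.3000   0.3000]
  [ 0.0850   0.5450   0.0300]
  [ 0.4650   0.2550   0.7700]
(I − A)⁻¹ = adj(I−A) / det(I−A) ≈
  [   1.6505     0.5825     0.5825]
  [   0.1650     1.0583     0.0583]
  [   0.9029     0.4951     1.4951]
Δx = (I − A)⁻¹ Δd with Δd having -25 in the Telecom component and 0 elsewhere.
So Δx_T = L_TT · (-25), where L_TT = adj(I−A)_TT / det(I−A) = 0.7700 / 0.5150.
Δx_T = 0.7700 × (-25) / 0.5150 = -19.25 / 0.5150 ≈ -37.4.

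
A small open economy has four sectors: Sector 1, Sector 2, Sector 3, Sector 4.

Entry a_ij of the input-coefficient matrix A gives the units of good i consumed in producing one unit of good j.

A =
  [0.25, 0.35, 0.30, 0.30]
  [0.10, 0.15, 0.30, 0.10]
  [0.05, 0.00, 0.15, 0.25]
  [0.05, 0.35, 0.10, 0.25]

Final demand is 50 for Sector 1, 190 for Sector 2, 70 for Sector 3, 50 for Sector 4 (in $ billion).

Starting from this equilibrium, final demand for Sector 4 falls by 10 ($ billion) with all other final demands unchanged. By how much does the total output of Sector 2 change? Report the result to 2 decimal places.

I − A =
  [   0.75    -0.35    -0.30    -0.30]
  [  -0.10     0.85    -0.30    -0.10]
  [  -0.05     0.00     0.85    -0.25]
  [  -0.05    -0.35    -0.10     0.75]
Compute the cofactors C_ij = (−1)^(i+j)·(3×3 minor ij) of I−A; the adjugate is their transpose:
adj(I−A) = Cᵀ =
  [ 0.464625   0.329875   0.320000   0.336500]
  [ 0.081000   0.430125   0.198750   0.156000]
  [ 0.049500   0.088375   0.400625   0.165125]
  [ 0.075375   0.234500   0.167500   0.494125]
det(I−A) = Σ_j (I−A)_1j·C_1j = (0.75)(0.464625) + (-0.35)(0.081000) + (-0.30)(0.049500) + (-0.30)(0.075375) = 0.28265625
(I − A)⁻¹ = adj(I−A) / det(I−A) ≈
  [   1.6438     1.1671     1.1321     1.1905]
  [   0.2866     1.5217     0.7032     0.5519]
  [   0.1751     0.3127     1.4174     0.5842]
  [   0.2667     0.8296     0.5926     1.7481]
Δx = (I − A)⁻¹ Δd with Δd having -10 in the Sector 4 component and 0 elsewhere.
So Δx_2 = L_24 · (-10), where L_24 = adj(I−A)_24 / det(I−A) = 0.156000 / 0.28265625.
Δx_2 = 0.156000 × (-10) / 0.28265625 = -1.56 / 0.28265625 ≈ -5.52.

Δx_2 = -5.52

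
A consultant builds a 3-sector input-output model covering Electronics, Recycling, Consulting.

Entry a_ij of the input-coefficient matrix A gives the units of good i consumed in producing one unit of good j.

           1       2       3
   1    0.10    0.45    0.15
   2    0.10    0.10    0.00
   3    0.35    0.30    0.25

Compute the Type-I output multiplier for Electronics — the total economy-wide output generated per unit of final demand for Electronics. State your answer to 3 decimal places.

m_1 = 2.098

I − A =
  [   0.90    -0.45    -0.15]
  [  -0.10     0.90     0.00]
  [  -0.35    -0.30     0.75]
Cofactors of I−A, C_ij = (−1)^(i+j)·(minor ij) (rows/columns in the sector order above):
  C_11 = (0.90)(0.75) − (0.00)(-0.30) = 0.6750
  C_12 = −[(-0.10)(0.75) − (0.00)(-0.35)] = 0.0750
  C_13 = (-0.10)(-0.30) − (0.90)(-0.35) = 0.3450
  C_21 = −[(-0.45)(0.75) − (-0.15)(-0.30)] = 0.3825
  C_22 = (0.90)(0.75) − (-0.15)(-0.35) = 0.6225
  C_23 = −[(0.90)(-0.30) − (-0.45)(-0.35)] = 0.4275
  C_31 = (-0.45)(0.00) − (-0.15)(0.90) = 0.1350
  C_32 = −[(0.90)(0.00) − (-0.15)(-0.10)] = 0.0150
  C_33 = (0.90)(0.90) − (-0.45)(-0.10) = 0.7650
det(I−A) = Σ_j (I−A)_1j·C_1j = (0.90)(0.6750) + (-0.45)(0.0750) + (-0.15)(0.3450) = 0.5220
adj(I−A) = Cᵀ =
  [ 0.6750   0.3825   0.1350]
  [ 0.0750   0.6225   0.0150]
  [ 0.3450   0.4275   0.7650]
(I − A)⁻¹ = adj(I−A) / det(I−A) ≈
  [   1.2931     0.7328     0.2586]
  [   0.1437     1.1925     0.0287]
  [   0.6609     0.8190     1.4655]
The output multiplier for sector j is the column-j sum of the Leontief inverse (I − A)⁻¹ = adj(I−A) / det(I−A).
Column 1 of adj(I−A): (0.6750, 0.0750, 0.3450); det(I−A) = 0.5220.
m_1 = (0.6750 + 0.0750 + 0.3450) / 0.5220 = 1.095 / 0.5220 ≈ 2.098.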